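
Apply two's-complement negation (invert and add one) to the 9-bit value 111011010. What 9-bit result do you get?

000100110

Invert: 000100101. Add 1: 000100110.
Check: 111011010 = -38, 000100110 = 38.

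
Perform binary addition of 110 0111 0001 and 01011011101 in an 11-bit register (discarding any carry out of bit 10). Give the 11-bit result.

00101001110

  11001110001
+ 01011011101
= 00101001110  (discard carry-out 1)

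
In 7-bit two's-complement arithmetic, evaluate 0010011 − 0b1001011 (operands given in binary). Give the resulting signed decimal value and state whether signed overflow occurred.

0010011 = 19 (signed)
0b1001011 → 1001011 = -53 (signed)
Subtract via negate-and-add: invert 1001011 + 1 = 0110101 (i.e. 53).
  0010011
+ 0110101
= 1001000
Result 1001000: MSB = 1 → 72 − 128 = -56.
Both addends (after negating the subtrahend) are non-negative but the stored result is negative: signed overflow. The true value 19 − (-53) = 72 lies outside [-64, 63].

-56; overflow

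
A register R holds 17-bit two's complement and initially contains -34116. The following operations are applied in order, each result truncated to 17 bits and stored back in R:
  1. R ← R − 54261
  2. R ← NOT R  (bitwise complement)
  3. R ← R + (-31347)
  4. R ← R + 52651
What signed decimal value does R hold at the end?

-21392

Start: R = -34116 = 10111101010111100.
R = -34116 − 54261 = -88377; wraps to 42695 = 01010011011000111
R = NOT 01010011011000111 = 10101100100111000 = -42696
R = -42696 + (-31347) = -74043; wraps to 57029 = 01101111011000101
R = 57029 + 52651 = 109680; wraps to -21392 = 11010110001110000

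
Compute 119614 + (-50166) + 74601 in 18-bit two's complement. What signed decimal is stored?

-118095

119614 + (-50166) = 69448 (010000111101001000)
69448 + 74601 = 144049 → wraps to -118095 (100011001010110001)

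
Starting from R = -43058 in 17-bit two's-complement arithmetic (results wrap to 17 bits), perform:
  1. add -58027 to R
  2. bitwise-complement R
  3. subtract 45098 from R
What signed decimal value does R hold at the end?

Start: R = -43058 = 10101011111001110.
R = -43058 + (-58027) = -101085; wraps to 29987 = 00111010100100011
R = NOT 00111010100100011 = 11000101011011100 = -29988
R = -29988 − 45098 = -75086; wraps to 55986 = 01101101010110010

55986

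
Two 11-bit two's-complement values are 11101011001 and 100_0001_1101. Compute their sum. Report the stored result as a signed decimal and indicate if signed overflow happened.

11101011001 = -167 (signed)
100_0001_1101 → 10000011101 = -995 (signed)
  11101011001
+ 10000011101
= 01101110110  (discard carry-out 1)
Result 01101110110: MSB = 0 → value 886.
Both addends are negative but the stored result is non-negative: signed overflow. The true value -167 + (-995) = -1162 lies outside [-1024, 1023].

886; overflow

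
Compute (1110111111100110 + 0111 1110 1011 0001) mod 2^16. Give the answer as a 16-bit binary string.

0110111010010111

  1110111111100110
+ 0111111010110001
= 0110111010010111  (discard carry-out 1)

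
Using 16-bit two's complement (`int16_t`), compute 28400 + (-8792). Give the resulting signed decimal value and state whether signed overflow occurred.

28400 → 0110111011110000
-8792 → 1101110110101000
  0110111011110000
+ 1101110110101000
= 0100110010011000  (discard carry-out 1)
Result 0100110010011000: MSB = 0 → value 19608.
Addends have opposite signs, so signed overflow cannot occur.

19608; no overflow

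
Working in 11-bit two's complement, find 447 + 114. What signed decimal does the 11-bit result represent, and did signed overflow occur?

561; no overflow

447 → 00110111111
114 → 00001110010
  00110111111
+ 00001110010
= 01000110001
Result 01000110001: MSB = 0 → value 561.
Both addends are non-negative and so is the stored result: no signed overflow.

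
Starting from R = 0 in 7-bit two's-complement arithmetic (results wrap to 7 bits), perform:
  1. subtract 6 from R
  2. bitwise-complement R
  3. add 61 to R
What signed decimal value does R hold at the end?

Start: R = 0 = 0000000.
R = 0 − 6 = -6 = 1111010
R = NOT 1111010 = 0000101 = 5
R = 5 + 61 = 66; wraps to -62 = 1000010

-62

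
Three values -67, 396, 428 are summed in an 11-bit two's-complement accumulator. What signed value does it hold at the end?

757

-67 + 396 = 329 (00101001001)
329 + 428 = 757 (01011110101)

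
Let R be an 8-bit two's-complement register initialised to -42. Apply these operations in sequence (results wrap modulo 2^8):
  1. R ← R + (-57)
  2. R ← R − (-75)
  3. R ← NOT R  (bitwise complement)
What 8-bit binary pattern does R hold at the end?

00010111

Start: R = -42 = 11010110.
R = -42 + (-57) = -99 = 10011101
R = -99 − (-75) = -24 = 11101000
R = NOT 11101000 = 00010111 = 23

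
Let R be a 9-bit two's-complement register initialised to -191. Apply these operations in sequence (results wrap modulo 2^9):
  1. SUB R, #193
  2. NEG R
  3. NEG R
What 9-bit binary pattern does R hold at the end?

Start: R = -191 = 101000001.
R = -191 − 193 = -384; wraps to 128 = 010000000
R = −(128) = -128 = 110000000
R = −(-128) = 128 = 010000000

010000000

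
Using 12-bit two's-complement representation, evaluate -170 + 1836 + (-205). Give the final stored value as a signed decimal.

1461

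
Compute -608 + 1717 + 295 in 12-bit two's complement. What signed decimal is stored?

-608 + 1717 = 1109 (010001010101)
1109 + 295 = 1404 (010101111100)

1404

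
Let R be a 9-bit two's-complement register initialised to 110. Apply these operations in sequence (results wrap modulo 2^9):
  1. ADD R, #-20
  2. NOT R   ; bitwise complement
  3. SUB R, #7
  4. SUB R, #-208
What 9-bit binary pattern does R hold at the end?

001101110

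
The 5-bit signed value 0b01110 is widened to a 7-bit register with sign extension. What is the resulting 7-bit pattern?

0001110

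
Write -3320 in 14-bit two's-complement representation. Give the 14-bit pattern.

11001100001000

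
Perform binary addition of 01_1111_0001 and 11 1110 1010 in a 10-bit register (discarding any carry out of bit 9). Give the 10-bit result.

  0111110001
+ 1111101010
= 0111011011  (discard carry-out 1)

0111011011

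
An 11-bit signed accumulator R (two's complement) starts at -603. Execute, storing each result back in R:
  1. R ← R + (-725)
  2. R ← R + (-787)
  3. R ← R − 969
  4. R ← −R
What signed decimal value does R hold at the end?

Start: R = -603 = 10110100101.
R = -603 + (-725) = -1328; wraps to 720 = 01011010000
R = 720 + (-787) = -67 = 11110111101
R = -67 − 969 = -1036; wraps to 1012 = 01111110100
R = −(1012) = -1012 = 10000001100

-1012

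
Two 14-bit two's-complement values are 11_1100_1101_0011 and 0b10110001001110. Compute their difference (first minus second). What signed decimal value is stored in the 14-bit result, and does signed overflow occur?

11_1100_1101_0011 → 11110011010011 = -813 (signed)
0b10110001001110 → 10110001001110 = -5042 (signed)
Subtract via negate-and-add: invert 10110001001110 + 1 = 01001110110010 (i.e. 5042).
  11110011010011
+ 01001110110010
= 01000010000101  (discard carry-out 1)
Result 01000010000101: MSB = 0 → value 4229.
Addends (after negating the subtrahend) have opposite signs, so signed overflow cannot occur.

4229; no overflow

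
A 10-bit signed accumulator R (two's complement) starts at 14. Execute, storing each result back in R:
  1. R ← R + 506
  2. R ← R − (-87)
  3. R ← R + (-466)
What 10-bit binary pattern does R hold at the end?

0010001101

Start: R = 14 = 0000001110.
R = 14 + 506 = 520; wraps to -504 = 1000001000
R = -504 − (-87) = -417 = 1001011111
R = -417 + (-466) = -883; wraps to 141 = 0010001101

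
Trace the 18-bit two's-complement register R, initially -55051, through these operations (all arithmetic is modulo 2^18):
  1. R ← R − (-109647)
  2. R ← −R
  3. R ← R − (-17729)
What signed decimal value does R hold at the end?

Start: R = -55051 = 110010100011110101.
R = -55051 − (-109647) = 54596 = 001101010101000100
R = −(54596) = -54596 = 110010101010111100
R = -54596 − (-17729) = -36867 = 110110111111111101

-36867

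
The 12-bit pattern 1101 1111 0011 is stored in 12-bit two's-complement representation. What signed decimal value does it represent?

-525

MSB is 1, so the value is negative.
Invert: 001000001100. Add 1: 001000001101 = 525. So the value is −525.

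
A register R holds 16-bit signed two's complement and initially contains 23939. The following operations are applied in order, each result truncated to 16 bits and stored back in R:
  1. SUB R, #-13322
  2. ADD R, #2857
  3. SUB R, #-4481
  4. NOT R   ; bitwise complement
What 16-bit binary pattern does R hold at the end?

Start: R = 23939 = 0101110110000011.
R = 23939 − (-13322) = 37261; wraps to -28275 = 1001000110001101
R = -28275 + 2857 = -25418 = 1001110010110110
R = -25418 − (-4481) = -20937 = 1010111000110111
R = NOT 1010111000110111 = 0101000111001000 = 20936

0101000111001000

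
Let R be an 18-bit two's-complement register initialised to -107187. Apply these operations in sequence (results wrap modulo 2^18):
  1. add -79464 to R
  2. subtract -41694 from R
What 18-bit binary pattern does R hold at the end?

Start: R = -107187 = 100101110101001101.
R = -107187 + (-79464) = -186651; wraps to 75493 = 010010011011100101
R = 75493 − (-41694) = 117187 = 011100100111000011

011100100111000011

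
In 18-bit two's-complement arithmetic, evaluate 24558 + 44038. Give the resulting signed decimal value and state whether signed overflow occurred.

24558 → 000101111111101110
44038 → 001010110000000110
  000101111111101110
+ 001010110000000110
= 010000101111110100
Result 010000101111110100: MSB = 0 → value 68596.
Both addends are non-negative and so is the stored result: no signed overflow.

68596; no overflow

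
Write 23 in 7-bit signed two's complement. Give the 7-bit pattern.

23 is non-negative, so write it directly in 7 bits: 0010111.

0010111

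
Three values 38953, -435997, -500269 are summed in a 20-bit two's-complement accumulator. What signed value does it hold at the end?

38953 + (-435997) = -397044 (10011111000100001100)
-397044 + (-500269) = -897313 → wraps to 151263 (00100100111011011111)

151263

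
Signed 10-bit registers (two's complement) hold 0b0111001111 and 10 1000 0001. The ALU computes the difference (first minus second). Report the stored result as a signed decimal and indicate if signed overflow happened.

0b0111001111 → 0111001111 = 463 (signed)
10 1000 0001 → 1010000001 = -383 (signed)
Subtract via negate-and-add: invert 1010000001 + 1 = 0101111111 (i.e. 383).
  0111001111
+ 0101111111
= 1101001110
Result 1101001110: MSB = 1 → 846 − 1024 = -178.
Both addends (after negating the subtrahend) are non-negative but the stored result is negative: signed overflow. The true value 463 − (-383) = 846 lies outside [-512, 511].

-178; overflow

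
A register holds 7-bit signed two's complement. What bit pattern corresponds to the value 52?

0110100

52 is non-negative, so write it directly in 7 bits: 0110100.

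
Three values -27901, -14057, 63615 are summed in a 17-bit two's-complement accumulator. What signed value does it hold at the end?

-27901 + (-14057) = -41958 (10101110000011010)
-41958 + 63615 = 21657 (00101010010011001)

21657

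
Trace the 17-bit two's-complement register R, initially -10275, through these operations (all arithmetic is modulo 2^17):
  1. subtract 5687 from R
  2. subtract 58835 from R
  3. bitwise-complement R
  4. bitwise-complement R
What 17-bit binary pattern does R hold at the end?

Start: R = -10275 = 11101011111011101.
R = -10275 − 5687 = -15962 = 11100000110100110
R = -15962 − 58835 = -74797; wraps to 56275 = 01101101111010011
R = NOT 01101101111010011 = 10010010000101100 = -56276
R = NOT 10010010000101100 = 01101101111010011 = 56275

01101101111010011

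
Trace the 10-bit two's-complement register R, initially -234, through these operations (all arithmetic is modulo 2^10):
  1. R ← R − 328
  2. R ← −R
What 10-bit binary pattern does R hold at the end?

Start: R = -234 = 1100010110.
R = -234 − 328 = -562; wraps to 462 = 0111001110
R = −(462) = -462 = 1000110010

1000110010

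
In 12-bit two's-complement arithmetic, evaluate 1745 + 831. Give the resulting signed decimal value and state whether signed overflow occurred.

-1520; overflow

1745 → 011011010001
831 → 001100111111
  011011010001
+ 001100111111
= 101000010000
Result 101000010000: MSB = 1 → 2576 − 4096 = -1520.
Both addends are non-negative but the stored result is negative: signed overflow. The true value 1745 + 831 = 2576 lies outside [-2048, 2047].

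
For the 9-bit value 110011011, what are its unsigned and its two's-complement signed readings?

unsigned = 411, signed = -101

Unsigned: 110011011 = 411.
Signed: MSB=1 → 411 − 512 = -101.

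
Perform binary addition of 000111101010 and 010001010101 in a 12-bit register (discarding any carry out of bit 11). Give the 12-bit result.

011000111111

  000111101010
+ 010001010101
= 011000111111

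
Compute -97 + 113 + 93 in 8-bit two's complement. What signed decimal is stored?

109

-97 + 113 = 16 (00010000)
16 + 93 = 109 (01101101)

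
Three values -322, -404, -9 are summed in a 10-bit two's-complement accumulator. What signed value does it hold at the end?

-322 + (-404) = -726 → wraps to 298 (0100101010)
298 + (-9) = 289 (0100100001)

289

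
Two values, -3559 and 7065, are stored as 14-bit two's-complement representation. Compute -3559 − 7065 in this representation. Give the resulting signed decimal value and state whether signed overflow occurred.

-3559 → 11001000011001
7065 → 01101110011001
Subtract via negate-and-add: invert 01101110011001 + 1 = 10010001100111 (i.e. -7065).
  11001000011001
+ 10010001100111
= 01011010000000  (discard carry-out 1)
Result 01011010000000: MSB = 0 → value 5760.
Both addends (after negating the subtrahend) are negative but the stored result is non-negative: signed overflow. The true value -3559 − 7065 = -10624 lies outside [-8192, 8191].

5760; overflow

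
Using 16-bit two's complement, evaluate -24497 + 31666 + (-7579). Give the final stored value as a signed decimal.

-24497 + 31666 = 7169 (0001110000000001)
7169 + (-7579) = -410 (1111111001100110)

-410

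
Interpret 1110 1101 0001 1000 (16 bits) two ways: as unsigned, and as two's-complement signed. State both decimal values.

Unsigned: 1110110100011000 = 60696.
Signed: MSB=1 → 60696 − 65536 = -4840.

unsigned = 60696, signed = -4840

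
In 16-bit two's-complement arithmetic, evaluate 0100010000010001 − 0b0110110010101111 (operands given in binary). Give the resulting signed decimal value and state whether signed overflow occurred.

-10398; no overflow

0100010000010001 = 17425 (signed)
0b0110110010101111 → 0110110010101111 = 27823 (signed)
Subtract via negate-and-add: invert 0110110010101111 + 1 = 1001001101010001 (i.e. -27823).
  0100010000010001
+ 1001001101010001
= 1101011101100010
Result 1101011101100010: MSB = 1 → 55138 − 65536 = -10398.
Addends (after negating the subtrahend) have opposite signs, so signed overflow cannot occur.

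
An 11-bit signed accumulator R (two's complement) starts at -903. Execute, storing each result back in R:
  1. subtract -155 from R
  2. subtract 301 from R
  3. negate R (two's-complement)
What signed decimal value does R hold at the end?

-999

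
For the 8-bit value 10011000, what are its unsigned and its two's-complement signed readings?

unsigned = 152, signed = -104

Unsigned: 10011000 = 152.
Signed: MSB=1 → 152 − 256 = -104.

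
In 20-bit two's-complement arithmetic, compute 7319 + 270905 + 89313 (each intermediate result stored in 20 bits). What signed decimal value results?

367537

7319 + 270905 = 278224 (01000011111011010000)
278224 + 89313 = 367537 (01011001101110110001)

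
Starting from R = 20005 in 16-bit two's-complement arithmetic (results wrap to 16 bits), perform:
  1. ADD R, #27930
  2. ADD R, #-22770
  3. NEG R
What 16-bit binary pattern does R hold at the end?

Start: R = 20005 = 0100111000100101.
R = 20005 + 27930 = 47935; wraps to -17601 = 1011101100111111
R = -17601 + (-22770) = -40371; wraps to 25165 = 0110001001001101
R = −(25165) = -25165 = 1001110110110011

1001110110110011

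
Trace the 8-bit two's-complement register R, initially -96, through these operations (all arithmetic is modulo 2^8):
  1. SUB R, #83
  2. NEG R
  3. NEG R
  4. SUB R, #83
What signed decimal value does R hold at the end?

Start: R = -96 = 10100000.
R = -96 − 83 = -179; wraps to 77 = 01001101
R = −(77) = -77 = 10110011
R = −(-77) = 77 = 01001101
R = 77 − 83 = -6 = 11111010

-6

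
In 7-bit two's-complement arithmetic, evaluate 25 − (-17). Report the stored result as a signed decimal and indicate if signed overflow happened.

25 → 0011001
-17 → 1101111
Subtract via negate-and-add: invert 1101111 + 1 = 0010001 (i.e. 17).
  0011001
+ 0010001
= 0101010
Result 0101010: MSB = 0 → value 42.
Both addends (after negating the subtrahend) are non-negative and so is the stored result: no signed overflow.

42; no overflow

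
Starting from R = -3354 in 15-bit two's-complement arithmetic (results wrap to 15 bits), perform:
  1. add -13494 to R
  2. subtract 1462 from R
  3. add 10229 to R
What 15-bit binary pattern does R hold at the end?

Start: R = -3354 = 111001011100110.
R = -3354 + (-13494) = -16848; wraps to 15920 = 011111000110000
R = 15920 − 1462 = 14458 = 011100001111010
R = 14458 + 10229 = 24687; wraps to -8081 = 110000001101111

110000001101111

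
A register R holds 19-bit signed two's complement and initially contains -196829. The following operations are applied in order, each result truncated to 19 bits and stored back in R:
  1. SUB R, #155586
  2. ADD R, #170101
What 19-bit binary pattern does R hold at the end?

1010011011111010110

Start: R = -196829 = 1001111111100100011.
R = -196829 − 155586 = -352415; wraps to 171873 = 0101001111101100001
R = 171873 + 170101 = 341974; wraps to -182314 = 1010011011111010110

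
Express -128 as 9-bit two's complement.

|-128| = 128 = 010000000 in 9 bits.
Invert the bits: 101111111. Add 1: 110000000.
Check: 110000000 reads as 384 − 512 = -128.

110000000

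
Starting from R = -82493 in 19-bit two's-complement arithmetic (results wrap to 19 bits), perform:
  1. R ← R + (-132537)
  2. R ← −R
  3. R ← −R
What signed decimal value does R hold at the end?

Start: R = -82493 = 1101011110111000011.
R = -82493 + (-132537) = -215030 = 1001011100000001010
R = −(-215030) = 215030 = 0110100011111110110
R = −(215030) = -215030 = 1001011100000001010

-215030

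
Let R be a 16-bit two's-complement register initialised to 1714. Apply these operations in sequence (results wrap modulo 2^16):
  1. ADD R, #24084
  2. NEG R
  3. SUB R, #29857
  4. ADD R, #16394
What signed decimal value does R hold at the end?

Start: R = 1714 = 0000011010110010.
R = 1714 + 24084 = 25798 = 0110010011000110
R = −(25798) = -25798 = 1001101100111010
R = -25798 − 29857 = -55655; wraps to 9881 = 0010011010011001
R = 9881 + 16394 = 26275 = 0110011010100011

26275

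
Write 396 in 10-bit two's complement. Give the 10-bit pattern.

396 is non-negative, so write it directly in 10 bits: 0110001100.

0110001100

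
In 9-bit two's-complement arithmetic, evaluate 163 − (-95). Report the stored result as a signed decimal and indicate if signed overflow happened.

-254; overflow

163 → 010100011
-95 → 110100001
Subtract via negate-and-add: invert 110100001 + 1 = 001011111 (i.e. 95).
  010100011
+ 001011111
= 100000010
Result 100000010: MSB = 1 → 258 − 512 = -254.
Both addends (after negating the subtrahend) are non-negative but the stored result is negative: signed overflow. The true value 163 − (-95) = 258 lies outside [-256, 255].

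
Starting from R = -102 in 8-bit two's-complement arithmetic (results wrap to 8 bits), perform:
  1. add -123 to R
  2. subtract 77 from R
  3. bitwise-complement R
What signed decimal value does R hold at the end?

45

Start: R = -102 = 10011010.
R = -102 + (-123) = -225; wraps to 31 = 00011111
R = 31 − 77 = -46 = 11010010
R = NOT 11010010 = 00101101 = 45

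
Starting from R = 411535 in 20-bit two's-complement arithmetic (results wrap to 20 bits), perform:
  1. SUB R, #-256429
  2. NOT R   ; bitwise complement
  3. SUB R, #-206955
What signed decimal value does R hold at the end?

Start: R = 411535 = 01100100011110001111.
R = 411535 − (-256429) = 667964; wraps to -380612 = 10100011000100111100
R = NOT 10100011000100111100 = 01011100111011000011 = 380611
R = 380611 − (-206955) = 587566; wraps to -461010 = 10001111011100101110

-461010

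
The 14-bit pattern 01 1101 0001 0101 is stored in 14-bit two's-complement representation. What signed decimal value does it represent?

7445

MSB is 0, so the value is non-negative: 01110100010101 = 7445.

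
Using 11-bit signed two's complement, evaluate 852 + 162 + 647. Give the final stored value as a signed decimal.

-387

852 + 162 = 1014 (01111110110)
1014 + 647 = 1661 → wraps to -387 (11001111101)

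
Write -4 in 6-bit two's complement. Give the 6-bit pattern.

|-4| = 4 = 000100 in 6 bits.
Invert the bits: 111011. Add 1: 111100.
Check: 111100 reads as 60 − 64 = -4.

111100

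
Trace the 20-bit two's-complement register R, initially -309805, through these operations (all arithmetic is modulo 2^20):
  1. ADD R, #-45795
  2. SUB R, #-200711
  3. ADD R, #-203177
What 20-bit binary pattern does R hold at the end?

10101000100101001110

Start: R = -309805 = 10110100010111010011.
R = -309805 + (-45795) = -355600 = 10101001001011110000
R = -355600 − (-200711) = -154889 = 11011010001011110111
R = -154889 + (-203177) = -358066 = 10101000100101001110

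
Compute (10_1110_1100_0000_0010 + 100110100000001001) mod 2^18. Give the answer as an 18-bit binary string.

  101110110000000010
+ 100110100000001001
= 010101010000001011  (discard carry-out 1)

010101010000001011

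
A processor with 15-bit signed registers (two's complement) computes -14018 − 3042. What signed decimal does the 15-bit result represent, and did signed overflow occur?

15708; overflow

-14018 → 100100100111110
3042 → 000101111100010
Subtract via negate-and-add: invert 000101111100010 + 1 = 111010000011110 (i.e. -3042).
  100100100111110
+ 111010000011110
= 011110101011100  (discard carry-out 1)
Result 011110101011100: MSB = 0 → value 15708.
Both addends (after negating the subtrahend) are negative but the stored result is non-negative: signed overflow. The true value -14018 − 3042 = -17060 lies outside [-16384, 16383].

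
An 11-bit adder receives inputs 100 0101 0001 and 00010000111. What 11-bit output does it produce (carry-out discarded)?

10011011000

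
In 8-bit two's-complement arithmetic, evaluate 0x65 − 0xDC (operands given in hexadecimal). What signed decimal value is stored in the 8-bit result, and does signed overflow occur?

0x65 = 01100101 = 101 (signed)
0xDC = 11011100 = -36 (signed)
Subtract via negate-and-add: invert 11011100 + 1 = 00100100 (i.e. 36).
  01100101
+ 00100100
= 10001001
Result 10001001: MSB = 1 → 137 − 256 = -119.
Both addends (after negating the subtrahend) are non-negative but the stored result is negative: signed overflow. The true value 101 − (-36) = 137 lies outside [-128, 127].

-119; overflow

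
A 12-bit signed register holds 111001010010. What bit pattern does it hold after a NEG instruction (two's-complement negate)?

000110101110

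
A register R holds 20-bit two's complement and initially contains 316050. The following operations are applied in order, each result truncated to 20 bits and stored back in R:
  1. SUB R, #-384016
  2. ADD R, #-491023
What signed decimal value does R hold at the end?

Start: R = 316050 = 01001101001010010010.
R = 316050 − (-384016) = 700066; wraps to -348510 = 10101010111010100010
R = -348510 + (-491023) = -839533; wraps to 209043 = 00110011000010010011

209043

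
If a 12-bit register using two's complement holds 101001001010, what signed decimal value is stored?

-1462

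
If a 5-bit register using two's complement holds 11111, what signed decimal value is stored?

MSB is 1, so the value is negative.
Invert: 00000. Add 1: 00001 = 1. So the value is −1.

-1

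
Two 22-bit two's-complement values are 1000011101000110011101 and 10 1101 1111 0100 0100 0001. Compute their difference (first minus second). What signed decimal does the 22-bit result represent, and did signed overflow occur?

-795300; no overflow

1000011101000110011101 = -1977955 (signed)
10 1101 1111 0100 0100 0001 → 1011011111010001000001 = -1182655 (signed)
Subtract via negate-and-add: invert 1011011111010001000001 + 1 = 0100100000101110111111 (i.e. 1182655).
  1000011101000110011101
+ 0100100000101110111111
= 1100111101110101011100
Result 1100111101110101011100: MSB = 1 → 3399004 − 4194304 = -795300.
Addends (after negating the subtrahend) have opposite signs, so signed overflow cannot occur.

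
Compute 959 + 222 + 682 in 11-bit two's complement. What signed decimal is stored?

959 + 222 = 1181 → wraps to -867 (10010011101)
-867 + 682 = -185 (11101000111)

-185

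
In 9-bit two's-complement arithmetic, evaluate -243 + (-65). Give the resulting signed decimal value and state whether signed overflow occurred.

204; overflow

-243 → 100001101
-65 → 110111111
  100001101
+ 110111111
= 011001100  (discard carry-out 1)
Result 011001100: MSB = 0 → value 204.
Both addends are negative but the stored result is non-negative: signed overflow. The true value -243 + (-65) = -308 lies outside [-256, 255].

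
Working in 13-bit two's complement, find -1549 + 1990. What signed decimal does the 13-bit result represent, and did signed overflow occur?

441; no overflow

-1549 → 1100111110011
1990 → 0011111000110
  1100111110011
+ 0011111000110
= 0000110111001  (discard carry-out 1)
Result 0000110111001: MSB = 0 → value 441.
Addends have opposite signs, so signed overflow cannot occur.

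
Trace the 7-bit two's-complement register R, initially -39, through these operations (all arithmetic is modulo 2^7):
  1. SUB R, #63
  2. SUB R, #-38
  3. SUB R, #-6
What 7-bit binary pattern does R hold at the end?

1000110

Start: R = -39 = 1011001.
R = -39 − 63 = -102; wraps to 26 = 0011010
R = 26 − (-38) = 64; wraps to -64 = 1000000
R = -64 − (-6) = -58 = 1000110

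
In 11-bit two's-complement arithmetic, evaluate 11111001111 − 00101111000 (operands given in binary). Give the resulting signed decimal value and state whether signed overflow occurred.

-425; no overflow

11111001111 = -49 (signed)
00101111000 = 376 (signed)
Subtract via negate-and-add: invert 00101111000 + 1 = 11010001000 (i.e. -376).
  11111001111
+ 11010001000
= 11001010111  (discard carry-out 1)
Result 11001010111: MSB = 1 → 1623 − 2048 = -425.
Both addends (after negating the subtrahend) are negative and so is the stored result: no signed overflow.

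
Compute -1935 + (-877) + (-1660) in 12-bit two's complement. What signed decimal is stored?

-376

-1935 + (-877) = -2812 → wraps to 1284 (010100000100)
1284 + (-1660) = -376 (111010001000)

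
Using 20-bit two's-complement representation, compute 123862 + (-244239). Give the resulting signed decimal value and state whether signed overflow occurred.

-120377; no overflow

123862 → 00011110001111010110
-244239 → 11000100010111110001
  00011110001111010110
+ 11000100010111110001
= 11100010100111000111
Result 11100010100111000111: MSB = 1 → 928199 − 1048576 = -120377.
Addends have opposite signs, so signed overflow cannot occur.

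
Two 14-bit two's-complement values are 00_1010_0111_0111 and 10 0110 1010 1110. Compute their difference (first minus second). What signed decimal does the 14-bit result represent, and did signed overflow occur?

-7223; overflow

00_1010_0111_0111 → 00101001110111 = 2679 (signed)
10 0110 1010 1110 → 10011010101110 = -6482 (signed)
Subtract via negate-and-add: invert 10011010101110 + 1 = 01100101010010 (i.e. 6482).
  00101001110111
+ 01100101010010
= 10001111001001
Result 10001111001001: MSB = 1 → 9161 − 16384 = -7223.
Both addends (after negating the subtrahend) are non-negative but the stored result is negative: signed overflow. The true value 2679 − (-6482) = 9161 lies outside [-8192, 8191].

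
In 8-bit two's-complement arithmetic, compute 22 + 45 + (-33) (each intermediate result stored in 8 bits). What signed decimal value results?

22 + 45 = 67 (01000011)
67 + (-33) = 34 (00100010)

34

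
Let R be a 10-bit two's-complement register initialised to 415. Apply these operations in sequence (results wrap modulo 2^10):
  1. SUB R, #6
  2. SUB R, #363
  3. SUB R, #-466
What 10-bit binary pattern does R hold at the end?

Start: R = 415 = 0110011111.
R = 415 − 6 = 409 = 0110011001
R = 409 − 363 = 46 = 0000101110
R = 46 − (-466) = 512; wraps to -512 = 1000000000

1000000000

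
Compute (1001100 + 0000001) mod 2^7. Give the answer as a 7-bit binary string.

  1001100
+ 0000001
= 1001101

1001101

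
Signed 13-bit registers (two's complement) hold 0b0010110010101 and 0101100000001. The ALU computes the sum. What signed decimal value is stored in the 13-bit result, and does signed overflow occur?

0b0010110010101 → 0010110010101 = 1429 (signed)
0101100000001 = 2817 (signed)
  0010110010101
+ 0101100000001
= 1000010010110
Result 1000010010110: MSB = 1 → 4246 − 8192 = -3946.
Both addends are non-negative but the stored result is negative: signed overflow. The true value 1429 + 2817 = 4246 lies outside [-4096, 4095].

-3946; overflow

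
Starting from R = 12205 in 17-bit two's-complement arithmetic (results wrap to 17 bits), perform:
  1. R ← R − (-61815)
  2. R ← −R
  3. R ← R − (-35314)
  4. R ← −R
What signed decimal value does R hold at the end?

38706

Start: R = 12205 = 00010111110101101.
R = 12205 − (-61815) = 74020; wraps to -57052 = 10010000100100100
R = −(-57052) = 57052 = 01101111011011100
R = 57052 − (-35314) = 92366; wraps to -38706 = 10110100011001110
R = −(-38706) = 38706 = 01001011100110010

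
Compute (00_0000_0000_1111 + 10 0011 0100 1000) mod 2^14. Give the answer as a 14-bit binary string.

  00000000001111
+ 10001101001000
= 10001101010111

10001101010111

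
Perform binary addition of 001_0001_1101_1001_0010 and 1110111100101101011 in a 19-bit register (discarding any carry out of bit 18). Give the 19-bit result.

  0010001110110010010
+ 1110111100101101011
= 0001001011011111101  (discard carry-out 1)

0001001011011111101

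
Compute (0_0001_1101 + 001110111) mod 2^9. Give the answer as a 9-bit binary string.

  000011101
+ 001110111
= 010010100

010010100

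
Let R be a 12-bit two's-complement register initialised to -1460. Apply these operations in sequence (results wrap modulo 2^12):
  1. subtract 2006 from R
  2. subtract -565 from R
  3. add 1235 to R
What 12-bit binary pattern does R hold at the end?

Start: R = -1460 = 101001001100.
R = -1460 − 2006 = -3466; wraps to 630 = 001001110110
R = 630 − (-565) = 1195 = 010010101011
R = 1195 + 1235 = 2430; wraps to -1666 = 100101111110

100101111110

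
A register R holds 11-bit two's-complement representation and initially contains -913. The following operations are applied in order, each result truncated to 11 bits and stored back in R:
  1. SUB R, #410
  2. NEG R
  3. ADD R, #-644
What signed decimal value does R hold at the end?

679

Start: R = -913 = 10001101111.
R = -913 − 410 = -1323; wraps to 725 = 01011010101
R = −(725) = -725 = 10100101011
R = -725 + (-644) = -1369; wraps to 679 = 01010100111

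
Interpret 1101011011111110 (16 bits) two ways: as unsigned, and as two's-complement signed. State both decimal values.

Unsigned: 1101011011111110 = 55038.
Signed: MSB=1 → 55038 − 65536 = -10498.

unsigned = 55038, signed = -10498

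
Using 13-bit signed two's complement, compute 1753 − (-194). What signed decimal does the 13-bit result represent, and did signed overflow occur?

1753 → 0011011011001
-194 → 1111100111110
Subtract via negate-and-add: invert 1111100111110 + 1 = 0000011000010 (i.e. 194).
  0011011011001
+ 0000011000010
= 0011110011011
Result 0011110011011: MSB = 0 → value 1947.
Both addends (after negating the subtrahend) are non-negative and so is the stored result: no signed overflow.

1947; no overflow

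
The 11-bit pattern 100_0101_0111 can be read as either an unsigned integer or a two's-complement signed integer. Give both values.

Unsigned: 10001010111 = 1111.
Signed: MSB=1 → 1111 − 2048 = -937.

unsigned = 1111, signed = -937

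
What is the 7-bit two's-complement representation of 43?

43 is non-negative, so write it directly in 7 bits: 0101011.

0101011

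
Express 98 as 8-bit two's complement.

98 is non-negative, so write it directly in 8 bits: 01100010.

01100010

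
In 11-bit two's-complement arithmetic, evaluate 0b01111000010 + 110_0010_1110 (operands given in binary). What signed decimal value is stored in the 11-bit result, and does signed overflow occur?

496; no overflow

0b01111000010 → 01111000010 = 962 (signed)
110_0010_1110 → 11000101110 = -466 (signed)
  01111000010
+ 11000101110
= 00111110000  (discard carry-out 1)
Result 00111110000: MSB = 0 → value 496.
Addends have opposite signs, so signed overflow cannot occur.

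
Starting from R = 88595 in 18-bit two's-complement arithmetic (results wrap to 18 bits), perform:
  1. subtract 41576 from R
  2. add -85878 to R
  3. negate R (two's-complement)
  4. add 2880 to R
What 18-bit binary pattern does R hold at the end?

001010001100001011

Start: R = 88595 = 010101101000010011.
R = 88595 − 41576 = 47019 = 001011011110101011
R = 47019 + (-85878) = -38859 = 110110100000110101
R = −(-38859) = 38859 = 001001011111001011
R = 38859 + 2880 = 41739 = 001010001100001011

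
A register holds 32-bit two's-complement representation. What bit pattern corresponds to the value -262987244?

|-262987244| = 262987244 = 00001111101011001101110111101100 in 32 bits.
Invert the bits: 11110000010100110010001000010011. Add 1: 11110000010100110010001000010100.

11110000010100110010001000010100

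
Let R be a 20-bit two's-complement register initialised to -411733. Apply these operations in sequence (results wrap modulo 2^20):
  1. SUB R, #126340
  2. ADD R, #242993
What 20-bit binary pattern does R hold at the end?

Start: R = -411733 = 10011011011110101011.
R = -411733 − 126340 = -538073; wraps to 510503 = 01111100101000100111
R = 510503 + 242993 = 753496; wraps to -295080 = 10110111111101011000

10110111111101011000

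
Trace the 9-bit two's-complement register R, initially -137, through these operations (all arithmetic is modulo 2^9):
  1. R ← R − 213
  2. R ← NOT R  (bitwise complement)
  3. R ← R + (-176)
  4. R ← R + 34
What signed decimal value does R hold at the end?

Start: R = -137 = 101110111.
R = -137 − 213 = -350; wraps to 162 = 010100010
R = NOT 010100010 = 101011101 = -163
R = -163 + (-176) = -339; wraps to 173 = 010101101
R = 173 + 34 = 207 = 011001111

207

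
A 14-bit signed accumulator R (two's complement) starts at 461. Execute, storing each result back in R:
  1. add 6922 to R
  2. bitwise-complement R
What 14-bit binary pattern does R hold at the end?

10001100101000

Start: R = 461 = 00000111001101.
R = 461 + 6922 = 7383 = 01110011010111
R = NOT 01110011010111 = 10001100101000 = -7384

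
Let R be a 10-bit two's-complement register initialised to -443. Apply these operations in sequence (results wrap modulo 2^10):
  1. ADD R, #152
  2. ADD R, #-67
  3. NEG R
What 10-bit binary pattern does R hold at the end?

0101100110

Start: R = -443 = 1001000101.
R = -443 + 152 = -291 = 1011011101
R = -291 + (-67) = -358 = 1010011010
R = −(-358) = 358 = 0101100110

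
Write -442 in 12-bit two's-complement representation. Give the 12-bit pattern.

|-442| = 442 = 000110111010 in 12 bits.
Invert the bits: 111001000101. Add 1: 111001000110.

111001000110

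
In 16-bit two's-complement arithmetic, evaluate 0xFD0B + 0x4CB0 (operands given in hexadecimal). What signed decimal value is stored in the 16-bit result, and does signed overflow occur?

0xFD0B = 1111110100001011 = -757 (signed)
0x4CB0 = 0100110010110000 = 19632 (signed)
  1111110100001011
+ 0100110010110000
= 0100100110111011  (discard carry-out 1)
Result 0100100110111011: MSB = 0 → value 18875.
Addends have opposite signs, so signed overflow cannot occur.

18875; no overflow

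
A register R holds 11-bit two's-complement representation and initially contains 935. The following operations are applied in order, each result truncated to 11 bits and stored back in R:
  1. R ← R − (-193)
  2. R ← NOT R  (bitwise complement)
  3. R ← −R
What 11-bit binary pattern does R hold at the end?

10001101001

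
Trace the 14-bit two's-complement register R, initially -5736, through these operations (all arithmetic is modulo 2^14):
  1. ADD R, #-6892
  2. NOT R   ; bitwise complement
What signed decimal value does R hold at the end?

Start: R = -5736 = 10100110011000.
R = -5736 + (-6892) = -12628; wraps to 3756 = 00111010101100
R = NOT 00111010101100 = 11000101010011 = -3757

-3757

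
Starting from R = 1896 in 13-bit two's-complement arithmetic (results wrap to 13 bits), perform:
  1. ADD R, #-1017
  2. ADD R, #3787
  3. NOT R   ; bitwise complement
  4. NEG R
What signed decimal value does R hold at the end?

-3525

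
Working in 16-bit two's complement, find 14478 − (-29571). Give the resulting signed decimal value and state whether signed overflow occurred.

-21487; overflow

14478 → 0011100010001110
-29571 → 1000110001111101
Subtract via negate-and-add: invert 1000110001111101 + 1 = 0111001110000011 (i.e. 29571).
  0011100010001110
+ 0111001110000011
= 1010110000010001
Result 1010110000010001: MSB = 1 → 44049 − 65536 = -21487.
Both addends (after negating the subtrahend) are non-negative but the stored result is negative: signed overflow. The true value 14478 − (-29571) = 44049 lies outside [-32768, 32767].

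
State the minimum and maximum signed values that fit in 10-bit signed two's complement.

Minimum: −2^9 = -512.
Maximum: 2^9 − 1 = 511.

min = -512, max = 511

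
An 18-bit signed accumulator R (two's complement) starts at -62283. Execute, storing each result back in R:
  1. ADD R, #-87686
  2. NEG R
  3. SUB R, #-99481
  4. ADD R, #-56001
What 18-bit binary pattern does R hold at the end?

Start: R = -62283 = 110000110010110101.
R = -62283 + (-87686) = -149969; wraps to 112175 = 011011011000101111
R = −(112175) = -112175 = 100100100111010001
R = -112175 − (-99481) = -12694 = 111100111001101010
R = -12694 + (-56001) = -68695 = 101111001110101001

101111001110101001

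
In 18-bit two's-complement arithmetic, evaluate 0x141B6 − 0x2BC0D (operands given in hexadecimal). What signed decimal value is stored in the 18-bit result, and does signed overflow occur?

0x141B6 = 010100000110110110 = 82358 (signed)
0x2BC0D = 101011110000001101 = -82931 (signed)
Subtract via negate-and-add: invert 101011110000001101 + 1 = 010100001111110011 (i.e. 82931).
  010100000110110110
+ 010100001111110011
= 101000010110101001
Result 101000010110101001: MSB = 1 → 165289 − 262144 = -96855.
Both addends (after negating the subtrahend) are non-negative but the stored result is negative: signed overflow. The true value 82358 − (-82931) = 165289 lies outside [-131072, 131071].

-96855; overflow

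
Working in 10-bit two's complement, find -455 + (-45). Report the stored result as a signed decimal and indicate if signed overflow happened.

-500; no overflow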